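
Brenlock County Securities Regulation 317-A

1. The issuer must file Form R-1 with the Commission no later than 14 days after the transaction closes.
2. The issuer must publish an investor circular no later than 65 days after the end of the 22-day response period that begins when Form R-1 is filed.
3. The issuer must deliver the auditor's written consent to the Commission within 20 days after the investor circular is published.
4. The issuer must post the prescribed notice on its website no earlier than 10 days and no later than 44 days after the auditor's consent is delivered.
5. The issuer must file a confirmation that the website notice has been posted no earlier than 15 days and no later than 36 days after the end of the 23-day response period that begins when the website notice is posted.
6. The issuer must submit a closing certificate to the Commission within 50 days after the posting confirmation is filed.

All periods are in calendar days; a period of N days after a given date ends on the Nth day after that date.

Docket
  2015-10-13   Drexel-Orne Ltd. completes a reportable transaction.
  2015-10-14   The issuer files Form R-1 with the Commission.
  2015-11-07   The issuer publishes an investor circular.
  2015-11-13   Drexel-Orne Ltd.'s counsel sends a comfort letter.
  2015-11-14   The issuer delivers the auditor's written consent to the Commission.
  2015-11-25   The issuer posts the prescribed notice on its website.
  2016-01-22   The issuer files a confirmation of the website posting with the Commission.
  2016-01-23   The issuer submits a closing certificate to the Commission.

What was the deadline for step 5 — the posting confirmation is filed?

The website notice is posted on 2015-11-25; the 23-day response period therefore ends 2015-12-18, and step 5 runs from that date. The window is 15–36 days after 2015-12-18; it closes on 2016-01-23.

2016-01-23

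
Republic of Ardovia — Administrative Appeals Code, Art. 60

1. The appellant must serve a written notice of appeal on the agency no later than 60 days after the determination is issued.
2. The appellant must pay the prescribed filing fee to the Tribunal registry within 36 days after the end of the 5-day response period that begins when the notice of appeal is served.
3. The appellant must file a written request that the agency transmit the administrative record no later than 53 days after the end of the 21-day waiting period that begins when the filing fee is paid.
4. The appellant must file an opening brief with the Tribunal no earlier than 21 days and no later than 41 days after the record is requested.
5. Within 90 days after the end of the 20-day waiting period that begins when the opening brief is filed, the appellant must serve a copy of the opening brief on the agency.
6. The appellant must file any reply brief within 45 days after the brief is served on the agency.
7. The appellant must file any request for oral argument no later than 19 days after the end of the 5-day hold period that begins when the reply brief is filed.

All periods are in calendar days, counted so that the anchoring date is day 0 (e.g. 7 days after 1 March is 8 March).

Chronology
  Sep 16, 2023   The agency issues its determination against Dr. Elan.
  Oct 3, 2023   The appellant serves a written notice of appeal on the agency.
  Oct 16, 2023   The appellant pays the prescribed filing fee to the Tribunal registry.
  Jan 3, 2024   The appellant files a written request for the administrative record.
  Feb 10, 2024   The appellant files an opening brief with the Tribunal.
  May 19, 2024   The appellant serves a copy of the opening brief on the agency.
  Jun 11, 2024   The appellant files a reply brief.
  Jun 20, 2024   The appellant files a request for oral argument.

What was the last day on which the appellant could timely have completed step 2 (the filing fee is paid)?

The notice of appeal is served on Oct 3, 2023; the 5-day response period therefore ends Oct 8, 2023, and step 2 runs from that date. 36 days after Oct 8, 2023 is Nov 13, 2023.

Nov 13, 2023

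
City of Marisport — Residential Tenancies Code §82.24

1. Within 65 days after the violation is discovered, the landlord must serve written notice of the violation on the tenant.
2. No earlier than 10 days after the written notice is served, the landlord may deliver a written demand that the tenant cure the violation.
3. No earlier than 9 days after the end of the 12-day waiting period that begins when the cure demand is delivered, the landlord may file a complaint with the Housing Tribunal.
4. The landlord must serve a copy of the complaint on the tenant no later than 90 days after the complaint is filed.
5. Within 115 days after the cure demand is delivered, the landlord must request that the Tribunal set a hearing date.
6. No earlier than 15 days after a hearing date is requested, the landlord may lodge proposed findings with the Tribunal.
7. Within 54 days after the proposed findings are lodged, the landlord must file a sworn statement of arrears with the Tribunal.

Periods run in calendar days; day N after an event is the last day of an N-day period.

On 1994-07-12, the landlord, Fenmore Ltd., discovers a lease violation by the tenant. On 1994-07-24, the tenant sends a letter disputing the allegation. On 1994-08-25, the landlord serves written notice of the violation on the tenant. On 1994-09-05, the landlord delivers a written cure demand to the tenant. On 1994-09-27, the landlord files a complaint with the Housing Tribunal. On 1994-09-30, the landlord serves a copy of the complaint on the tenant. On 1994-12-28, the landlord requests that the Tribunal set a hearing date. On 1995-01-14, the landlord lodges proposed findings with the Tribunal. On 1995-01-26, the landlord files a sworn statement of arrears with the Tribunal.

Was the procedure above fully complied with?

Yes

Step 1 — counting 65 days from 1994-07-12 (when the violation is discovered) gives a deadline of 1994-09-15; done 1994-08-25 — timely.
Step 2 — must wait 10 days from 1994-08-25 (when the written notice is served), so not before 1994-09-04; 1994-09-05 is on or after that date.
Step 3 — must wait 9 days from 1994-09-17 (end of the 12-day waiting period, which began when the cure demand is delivered on 1994-09-05), so not before 1994-09-26; done 1994-09-27, after the minimum wait.
Step 4 — counting 90 days from 1994-09-27 (when the complaint is filed) gives a deadline of 1994-12-26; completed 1994-09-30, before the deadline.
Step 5 — counting 115 days from 1994-09-05 (when the cure demand is delivered) gives a deadline of 1994-12-29; completed 1994-12-28, before the deadline.
Step 6 — must wait 15 days from 1994-12-28 (when a hearing date is requested), so not before 1995-01-12; done 1995-01-14 — permitted.
Step 7 — counting 54 days from 1995-01-14 (when the proposed findings are lodged) gives a deadline of 1995-03-09; 1995-01-26 is within that limit.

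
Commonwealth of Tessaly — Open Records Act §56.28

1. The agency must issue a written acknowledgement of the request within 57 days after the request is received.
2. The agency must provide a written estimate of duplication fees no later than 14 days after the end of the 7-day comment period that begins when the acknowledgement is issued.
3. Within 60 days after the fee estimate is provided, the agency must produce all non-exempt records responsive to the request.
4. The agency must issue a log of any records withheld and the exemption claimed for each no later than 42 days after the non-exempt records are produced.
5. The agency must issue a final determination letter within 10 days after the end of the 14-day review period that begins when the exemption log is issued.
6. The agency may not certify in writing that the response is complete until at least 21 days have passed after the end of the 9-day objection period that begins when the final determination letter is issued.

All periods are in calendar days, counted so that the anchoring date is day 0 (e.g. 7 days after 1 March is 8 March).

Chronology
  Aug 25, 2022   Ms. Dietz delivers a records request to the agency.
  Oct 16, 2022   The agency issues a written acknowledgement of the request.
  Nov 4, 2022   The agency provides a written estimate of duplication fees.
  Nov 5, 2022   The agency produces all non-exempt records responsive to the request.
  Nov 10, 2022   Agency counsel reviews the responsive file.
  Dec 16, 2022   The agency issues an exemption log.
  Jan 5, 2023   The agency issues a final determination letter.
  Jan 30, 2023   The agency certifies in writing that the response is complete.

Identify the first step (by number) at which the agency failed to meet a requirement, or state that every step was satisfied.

Step 6

Step 1 — counting 57 days from Aug 25, 2022 (when the request is received) gives a deadline of Oct 21, 2022; Oct 16, 2022 is within that limit.
Step 2 — counting 14 days from Oct 23, 2022 (end of the 7-day comment period, which began when the acknowledgement is issued on Oct 16, 2022) gives a deadline of Nov 6, 2022; Nov 4, 2022 is within that limit.
Step 3 — counting 60 days from Nov 4, 2022 (when the fee estimate is provided) gives a deadline of Jan 3, 2023; Nov 5, 2022 is within that limit.
Step 4 — counting 42 days from Nov 5, 2022 (when the non-exempt records are produced) gives a deadline of Dec 17, 2022; completed Dec 16, 2022, before the deadline.
Step 5 — counting 10 days from Dec 30, 2022 (end of the 14-day review period, which began when the exemption log is issued on Dec 16, 2022) gives a deadline of Jan 9, 2023; completed Jan 5, 2023, before the deadline.
Step 6 — must wait 21 days from Jan 14, 2023 (end of the 9-day objection period, which began when the final determination letter is issued on Jan 5, 2023), so not before Feb 4, 2023; Jan 30, 2023 is 5 days before the earliest permitted date.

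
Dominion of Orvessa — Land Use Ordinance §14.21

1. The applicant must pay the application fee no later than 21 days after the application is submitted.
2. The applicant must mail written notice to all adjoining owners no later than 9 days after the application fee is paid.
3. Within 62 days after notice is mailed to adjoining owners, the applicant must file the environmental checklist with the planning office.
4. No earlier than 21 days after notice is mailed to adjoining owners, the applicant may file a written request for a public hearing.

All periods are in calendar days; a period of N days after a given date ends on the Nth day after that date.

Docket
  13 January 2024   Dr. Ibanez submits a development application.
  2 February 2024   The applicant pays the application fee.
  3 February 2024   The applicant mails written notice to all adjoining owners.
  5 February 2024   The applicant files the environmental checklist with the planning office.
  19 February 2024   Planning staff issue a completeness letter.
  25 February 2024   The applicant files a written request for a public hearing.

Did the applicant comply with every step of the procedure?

Step 1: 21 days after 13 January 2024 (when the application is submitted) is 3 February 2024; completed 2 February 2024, before the deadline.
Step 2: 9 days after 2 February 2024 (when the application fee is paid) is 11 February 2024; completed 3 February 2024, before the deadline.
Step 3: 62 days after 3 February 2024 (when notice is mailed to adjoining owners) is 5 April 2024; 5 February 2024 is within that limit.
Step 4: the earliest permitted date is 21 days after 3 February 2024 (when notice is mailed to adjoining owners), i.e. 24 February 2024; 25 February 2024 is on or after that date.

Yes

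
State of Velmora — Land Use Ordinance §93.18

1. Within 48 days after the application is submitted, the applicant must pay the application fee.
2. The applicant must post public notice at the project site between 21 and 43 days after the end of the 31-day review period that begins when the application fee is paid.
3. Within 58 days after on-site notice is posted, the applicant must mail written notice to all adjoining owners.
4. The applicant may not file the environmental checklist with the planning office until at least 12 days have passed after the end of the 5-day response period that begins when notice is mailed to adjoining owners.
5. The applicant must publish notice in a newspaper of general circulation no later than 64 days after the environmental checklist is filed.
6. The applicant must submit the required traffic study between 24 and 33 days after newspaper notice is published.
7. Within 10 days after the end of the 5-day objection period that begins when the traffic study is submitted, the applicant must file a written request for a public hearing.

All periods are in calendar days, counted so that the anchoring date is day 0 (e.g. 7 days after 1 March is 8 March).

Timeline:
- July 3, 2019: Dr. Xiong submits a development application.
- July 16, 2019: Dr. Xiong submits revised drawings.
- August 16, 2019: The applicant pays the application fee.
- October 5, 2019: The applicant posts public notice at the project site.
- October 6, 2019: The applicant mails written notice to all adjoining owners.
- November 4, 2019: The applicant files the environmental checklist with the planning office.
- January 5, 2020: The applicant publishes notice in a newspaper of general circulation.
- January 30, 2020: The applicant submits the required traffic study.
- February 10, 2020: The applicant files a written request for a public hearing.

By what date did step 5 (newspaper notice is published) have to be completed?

Step 5 runs from November 4, 2019, when the environmental checklist is filed. 64 days after November 4, 2019 is January 7, 2020.

January 7, 2020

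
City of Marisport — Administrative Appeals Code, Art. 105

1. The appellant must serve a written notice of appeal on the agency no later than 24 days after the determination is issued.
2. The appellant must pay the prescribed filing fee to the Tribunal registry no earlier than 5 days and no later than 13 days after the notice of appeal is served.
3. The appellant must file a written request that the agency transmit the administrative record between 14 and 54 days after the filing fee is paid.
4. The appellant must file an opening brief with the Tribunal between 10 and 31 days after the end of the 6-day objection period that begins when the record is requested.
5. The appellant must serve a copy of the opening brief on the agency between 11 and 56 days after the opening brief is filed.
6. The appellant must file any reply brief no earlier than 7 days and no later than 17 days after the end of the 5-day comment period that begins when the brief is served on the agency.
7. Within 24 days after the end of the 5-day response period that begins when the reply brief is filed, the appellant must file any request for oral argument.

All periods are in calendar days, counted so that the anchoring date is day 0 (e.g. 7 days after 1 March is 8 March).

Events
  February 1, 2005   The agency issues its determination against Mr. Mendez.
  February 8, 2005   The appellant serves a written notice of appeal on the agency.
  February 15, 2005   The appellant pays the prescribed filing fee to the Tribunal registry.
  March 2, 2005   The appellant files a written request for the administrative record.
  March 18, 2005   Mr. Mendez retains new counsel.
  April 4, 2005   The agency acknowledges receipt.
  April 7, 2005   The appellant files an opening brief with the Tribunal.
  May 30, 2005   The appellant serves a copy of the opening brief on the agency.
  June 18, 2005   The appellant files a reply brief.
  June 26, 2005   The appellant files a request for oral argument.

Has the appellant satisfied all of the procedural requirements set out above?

Step 1: 24 days after February 1, 2005 (when the determination is issued) is February 25, 2005; February 8, 2005 is within that limit.
Step 2: the window is 5–13 days after February 8, 2005 (when the notice of appeal is served), so February 13, 2005 through February 21, 2005; February 15, 2005 falls inside that range.
Step 3: the window is 14–54 days after February 15, 2005 (when the filing fee is paid), so March 1, 2005 through April 10, 2005; March 2, 2005 falls inside that range.
Step 4: the window is 10–31 days after March 8, 2005 (end of the 6-day objection period, which began when the record is requested on March 2, 2005), so March 18, 2005 through April 8, 2005; done April 7, 2005 — within the window.
Step 5: the window is 11–56 days after April 7, 2005 (when the opening brief is filed), so April 18, 2005 through June 2, 2005; May 30, 2005 falls inside that range.
Step 6: the window is 7–17 days after June 4, 2005 (end of the 5-day comment period, which began when the brief is served on the agency on May 30, 2005), so June 11, 2005 through June 21, 2005; June 18, 2005 falls inside that range.
Step 7: 24 days after June 23, 2005 (end of the 5-day response period, which began when the reply brief is filed on June 18, 2005) is July 17, 2005; June 26, 2005 is within that limit.

Yes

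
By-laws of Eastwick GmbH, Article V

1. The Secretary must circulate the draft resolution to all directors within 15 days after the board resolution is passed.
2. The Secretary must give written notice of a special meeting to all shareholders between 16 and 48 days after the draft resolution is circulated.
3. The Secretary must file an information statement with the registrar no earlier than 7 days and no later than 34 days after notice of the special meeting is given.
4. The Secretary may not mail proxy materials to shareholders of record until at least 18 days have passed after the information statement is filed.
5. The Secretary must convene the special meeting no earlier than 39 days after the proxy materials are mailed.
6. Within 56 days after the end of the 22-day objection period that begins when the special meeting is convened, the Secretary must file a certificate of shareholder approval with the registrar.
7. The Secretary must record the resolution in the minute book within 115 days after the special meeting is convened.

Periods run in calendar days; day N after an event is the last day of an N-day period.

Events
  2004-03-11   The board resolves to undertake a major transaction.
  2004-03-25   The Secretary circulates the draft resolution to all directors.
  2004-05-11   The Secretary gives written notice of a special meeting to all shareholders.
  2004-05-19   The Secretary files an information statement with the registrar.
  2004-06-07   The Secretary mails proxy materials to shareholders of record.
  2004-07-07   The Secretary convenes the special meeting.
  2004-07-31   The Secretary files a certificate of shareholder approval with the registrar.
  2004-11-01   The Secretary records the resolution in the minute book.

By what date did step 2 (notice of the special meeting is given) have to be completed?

2004-05-12

Step 2 runs from 2004-03-25, when the draft resolution is circulated. The window is 16–48 days after 2004-03-25; it closes on 2004-05-12.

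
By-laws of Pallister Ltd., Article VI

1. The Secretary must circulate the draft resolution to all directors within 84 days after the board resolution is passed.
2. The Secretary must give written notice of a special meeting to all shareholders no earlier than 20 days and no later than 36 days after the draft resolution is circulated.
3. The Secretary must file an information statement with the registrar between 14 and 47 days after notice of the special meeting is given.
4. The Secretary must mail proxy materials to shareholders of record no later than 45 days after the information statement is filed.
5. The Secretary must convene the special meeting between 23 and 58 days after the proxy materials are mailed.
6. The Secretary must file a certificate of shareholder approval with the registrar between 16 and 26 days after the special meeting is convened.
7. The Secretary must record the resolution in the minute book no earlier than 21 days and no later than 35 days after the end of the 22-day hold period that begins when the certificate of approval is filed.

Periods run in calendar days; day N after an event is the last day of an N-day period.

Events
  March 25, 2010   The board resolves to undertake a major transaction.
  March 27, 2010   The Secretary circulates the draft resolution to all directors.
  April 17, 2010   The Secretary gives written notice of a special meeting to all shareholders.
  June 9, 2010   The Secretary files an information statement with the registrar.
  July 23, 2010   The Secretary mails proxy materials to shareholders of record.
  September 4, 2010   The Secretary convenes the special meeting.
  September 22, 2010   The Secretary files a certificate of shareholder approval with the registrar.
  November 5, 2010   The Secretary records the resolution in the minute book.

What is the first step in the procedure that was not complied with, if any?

Step 1: 84 days after March 25, 2010 (when the board resolution is passed) is June 17, 2010; completed March 27, 2010, before the deadline.
Step 2: the window is 20–36 days after March 27, 2010 (when the draft resolution is circulated), so April 16, 2010 through May 2, 2010; done April 17, 2010, which is between those dates.
Step 3: the window is 14–47 days after April 17, 2010 (when notice of the special meeting is given), so May 1, 2010 through June 3, 2010; June 9, 2010 is 6 days past the end of the window.
The analysis stops there.

Step 3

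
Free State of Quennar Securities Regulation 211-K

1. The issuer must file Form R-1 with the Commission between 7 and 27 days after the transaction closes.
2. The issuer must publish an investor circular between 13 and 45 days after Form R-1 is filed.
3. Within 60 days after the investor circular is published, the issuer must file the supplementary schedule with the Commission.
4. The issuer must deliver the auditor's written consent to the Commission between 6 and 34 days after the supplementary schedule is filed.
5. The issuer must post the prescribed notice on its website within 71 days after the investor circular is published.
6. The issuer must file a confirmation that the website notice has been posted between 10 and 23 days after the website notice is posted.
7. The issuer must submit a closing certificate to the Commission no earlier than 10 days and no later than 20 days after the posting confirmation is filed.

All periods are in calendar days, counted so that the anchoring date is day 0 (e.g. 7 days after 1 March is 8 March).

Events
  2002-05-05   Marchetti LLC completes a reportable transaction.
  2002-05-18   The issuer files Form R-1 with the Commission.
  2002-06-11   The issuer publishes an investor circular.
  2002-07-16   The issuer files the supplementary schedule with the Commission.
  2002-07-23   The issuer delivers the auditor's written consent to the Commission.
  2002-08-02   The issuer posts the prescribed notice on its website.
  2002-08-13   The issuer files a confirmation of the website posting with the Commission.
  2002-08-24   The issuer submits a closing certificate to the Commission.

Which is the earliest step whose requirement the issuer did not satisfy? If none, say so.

None — every step was satisfied

Step 1: the window is 7–27 days after 2002-05-05 (when the transaction closes), so 2002-05-12 through 2002-06-01; done 2002-05-18, which is between those dates.
Step 2: the window is 13–45 days after 2002-05-18 (when Form R-1 is filed), so 2002-05-31 through 2002-07-02; done 2002-06-11 — within the window.
Step 3: 60 days after 2002-06-11 (when the investor circular is published) is 2002-08-10; done 2002-07-16 — timely.
Step 4: the window is 6–34 days after 2002-07-16 (when the supplementary schedule is filed), so 2002-07-22 through 2002-08-19; 2002-07-23 falls inside that range.
Step 5: 71 days after 2002-06-11 (when the investor circular is published) is 2002-08-21; 2002-08-02 is within that limit.
Step 6: the window is 10–23 days after 2002-08-02 (when the website notice is posted), so 2002-08-12 through 2002-08-25; 2002-08-13 falls inside that range.
Step 7: the window is 10–20 days after 2002-08-13 (when the posting confirmation is filed), so 2002-08-23 through 2002-09-02; 2002-08-24 falls inside that range.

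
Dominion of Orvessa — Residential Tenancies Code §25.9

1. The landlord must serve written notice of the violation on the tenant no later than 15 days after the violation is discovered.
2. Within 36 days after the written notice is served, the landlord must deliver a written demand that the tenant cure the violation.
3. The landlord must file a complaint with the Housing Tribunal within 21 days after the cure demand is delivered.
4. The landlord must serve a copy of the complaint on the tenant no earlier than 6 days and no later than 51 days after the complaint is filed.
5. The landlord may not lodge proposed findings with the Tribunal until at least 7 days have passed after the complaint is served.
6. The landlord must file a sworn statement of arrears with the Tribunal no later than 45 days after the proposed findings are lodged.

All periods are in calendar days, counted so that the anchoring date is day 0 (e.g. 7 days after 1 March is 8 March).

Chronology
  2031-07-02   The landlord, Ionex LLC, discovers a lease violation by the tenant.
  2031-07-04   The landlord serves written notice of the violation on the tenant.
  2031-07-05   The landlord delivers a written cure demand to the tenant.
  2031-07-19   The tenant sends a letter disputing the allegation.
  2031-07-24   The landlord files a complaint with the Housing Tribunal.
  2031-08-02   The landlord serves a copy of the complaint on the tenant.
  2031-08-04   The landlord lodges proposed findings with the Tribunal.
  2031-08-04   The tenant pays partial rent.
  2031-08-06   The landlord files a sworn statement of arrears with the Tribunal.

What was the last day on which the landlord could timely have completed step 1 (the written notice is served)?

2031-07-17

Step 1 runs from 2031-07-02, when the violation is discovered. 15 days after 2031-07-02 is 2031-07-17.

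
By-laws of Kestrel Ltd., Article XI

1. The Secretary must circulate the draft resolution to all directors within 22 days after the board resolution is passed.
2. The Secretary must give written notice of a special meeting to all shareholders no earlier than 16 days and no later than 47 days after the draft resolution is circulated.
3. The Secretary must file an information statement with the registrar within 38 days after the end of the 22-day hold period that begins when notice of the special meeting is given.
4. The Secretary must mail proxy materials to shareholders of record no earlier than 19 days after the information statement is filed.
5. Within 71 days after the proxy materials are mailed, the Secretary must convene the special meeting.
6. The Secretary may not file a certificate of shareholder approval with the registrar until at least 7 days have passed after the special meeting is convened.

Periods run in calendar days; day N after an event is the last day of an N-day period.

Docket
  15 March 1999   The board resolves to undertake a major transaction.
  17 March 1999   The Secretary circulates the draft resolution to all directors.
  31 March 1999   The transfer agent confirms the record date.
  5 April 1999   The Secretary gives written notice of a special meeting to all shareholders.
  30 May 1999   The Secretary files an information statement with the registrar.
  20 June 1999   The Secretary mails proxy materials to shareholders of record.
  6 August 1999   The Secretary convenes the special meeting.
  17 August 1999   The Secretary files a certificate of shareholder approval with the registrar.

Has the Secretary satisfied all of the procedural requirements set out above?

Yes

Step 1 — counting 22 days from 15 March 1999 (when the board resolution is passed) gives a deadline of 6 April 1999; 17 March 1999 is within that limit.
Step 2 — 16 and 47 days from 17 March 1999 (when the draft resolution is circulated) are 2 April 1999 and 3 May 1999 respectively; 5 April 1999 falls inside that range.
Step 3 — counting 38 days from 27 April 1999 (end of the 22-day hold period, which began when notice of the special meeting is given on 5 April 1999) gives a deadline of 4 June 1999; 30 May 1999 is within that limit.
Step 4 — must wait 19 days from 30 May 1999 (when the information statement is filed), so not before 18 June 1999; 20 June 1999 is on or after that date.
Step 5 — counting 71 days from 20 June 1999 (when the proxy materials are mailed) gives a deadline of 30 August 1999; completed 6 August 1999, before the deadline.
Step 6 — must wait 7 days from 6 August 1999 (when the special meeting is convened), so not before 13 August 1999; done 17 August 1999, after the minimum wait.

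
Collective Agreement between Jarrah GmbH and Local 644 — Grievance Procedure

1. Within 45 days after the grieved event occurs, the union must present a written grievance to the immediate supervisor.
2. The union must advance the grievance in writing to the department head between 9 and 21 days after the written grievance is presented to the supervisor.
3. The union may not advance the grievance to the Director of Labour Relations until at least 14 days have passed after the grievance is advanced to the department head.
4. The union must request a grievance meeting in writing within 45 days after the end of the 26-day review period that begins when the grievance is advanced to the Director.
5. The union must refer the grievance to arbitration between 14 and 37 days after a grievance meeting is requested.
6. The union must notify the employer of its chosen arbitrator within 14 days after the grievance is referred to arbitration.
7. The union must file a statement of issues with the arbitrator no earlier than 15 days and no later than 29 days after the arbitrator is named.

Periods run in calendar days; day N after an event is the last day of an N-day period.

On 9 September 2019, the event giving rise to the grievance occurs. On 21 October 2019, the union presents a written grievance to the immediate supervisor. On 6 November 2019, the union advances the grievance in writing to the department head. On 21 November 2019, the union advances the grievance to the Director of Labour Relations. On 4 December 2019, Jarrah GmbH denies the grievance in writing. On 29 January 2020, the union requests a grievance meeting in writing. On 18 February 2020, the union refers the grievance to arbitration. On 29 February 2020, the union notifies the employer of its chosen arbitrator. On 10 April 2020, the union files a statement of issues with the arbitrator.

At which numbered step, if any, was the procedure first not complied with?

Step 1: 45 days after 9 September 2019 (when the grieved event occurs) is 24 October 2019; 21 October 2019 is within that limit.
Step 2: the window is 9–21 days after 21 October 2019 (when the written grievance is presented to the supervisor), so 30 October 2019 through 11 November 2019; done 6 November 2019, which is between those dates.
Step 3: the earliest permitted date is 14 days after 6 November 2019 (when the grievance is advanced to the department head), i.e. 20 November 2019; 21 November 2019 is on or after that date.
Step 4: 45 days after 17 December 2019 (end of the 26-day review period, which began when the grievance is advanced to the Director on 21 November 2019) is 31 January 2020; completed 29 January 2020, before the deadline.
Step 5: the window is 14–37 days after 29 January 2020 (when a grievance meeting is requested), so 12 February 2020 through 6 March 2020; done 18 February 2020 — within the window.
Step 6: 14 days after 18 February 2020 (when the grievance is referred to arbitration) is 3 March 2020; done 29 February 2020 — timely.
Step 7: the window is 15–29 days after 29 February 2020 (when the arbitrator is named), so 15 March 2020 through 29 March 2020; 10 April 2020 is 12 days past the end of the window.

Step 7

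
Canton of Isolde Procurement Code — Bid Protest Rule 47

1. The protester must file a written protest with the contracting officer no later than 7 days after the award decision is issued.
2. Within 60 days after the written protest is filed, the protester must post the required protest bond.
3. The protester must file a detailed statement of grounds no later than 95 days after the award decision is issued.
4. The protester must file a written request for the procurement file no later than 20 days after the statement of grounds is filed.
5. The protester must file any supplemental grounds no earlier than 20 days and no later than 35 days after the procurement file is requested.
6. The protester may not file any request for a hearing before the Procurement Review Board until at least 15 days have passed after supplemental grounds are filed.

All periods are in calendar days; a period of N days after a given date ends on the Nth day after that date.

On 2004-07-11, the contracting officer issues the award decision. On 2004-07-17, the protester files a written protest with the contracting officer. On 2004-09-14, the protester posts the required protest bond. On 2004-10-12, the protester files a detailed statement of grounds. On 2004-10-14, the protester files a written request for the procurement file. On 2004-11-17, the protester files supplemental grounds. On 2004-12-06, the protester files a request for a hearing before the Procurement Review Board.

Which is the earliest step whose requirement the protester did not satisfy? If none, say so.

None — every step was satisfied

Step 1 — counting 7 days from 2004-07-11 (when the award decision is issued) gives a deadline of 2004-07-18; done 2004-07-17 — timely.
Step 2 — counting 60 days from 2004-07-17 (when the written protest is filed) gives a deadline of 2004-09-15; completed 2004-09-14, before the deadline.
Step 3 — counting 95 days from 2004-07-11 (when the award decision is issued) gives a deadline of 2004-10-14; completed 2004-10-12, before the deadline.
Step 4 — counting 20 days from 2004-10-12 (when the statement of grounds is filed) gives a deadline of 2004-11-01; completed 2004-10-14, before the deadline.
Step 5 — 20 and 35 days from 2004-10-14 (when the procurement file is requested) are 2004-11-03 and 2004-11-18 respectively; done 2004-11-17, which is between those dates.
Step 6 — must wait 15 days from 2004-11-17 (when supplemental grounds are filed), so not before 2004-12-02; done 2004-12-06, after the minimum wait.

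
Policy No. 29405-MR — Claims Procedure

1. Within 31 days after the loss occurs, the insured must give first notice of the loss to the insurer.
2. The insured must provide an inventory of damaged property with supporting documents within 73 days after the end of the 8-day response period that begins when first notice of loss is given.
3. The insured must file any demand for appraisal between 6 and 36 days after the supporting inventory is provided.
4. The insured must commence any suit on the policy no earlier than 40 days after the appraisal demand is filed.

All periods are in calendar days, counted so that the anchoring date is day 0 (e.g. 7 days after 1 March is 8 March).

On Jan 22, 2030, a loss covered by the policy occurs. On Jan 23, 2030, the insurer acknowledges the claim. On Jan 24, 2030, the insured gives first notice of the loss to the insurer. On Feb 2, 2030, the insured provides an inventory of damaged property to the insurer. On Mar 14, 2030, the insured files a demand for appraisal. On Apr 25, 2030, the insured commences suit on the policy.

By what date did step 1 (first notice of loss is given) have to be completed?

Step 1 runs from Jan 22, 2030, when the loss occurs. 31 days after Jan 22, 2030 is Feb 22, 2030.

Feb 22, 2030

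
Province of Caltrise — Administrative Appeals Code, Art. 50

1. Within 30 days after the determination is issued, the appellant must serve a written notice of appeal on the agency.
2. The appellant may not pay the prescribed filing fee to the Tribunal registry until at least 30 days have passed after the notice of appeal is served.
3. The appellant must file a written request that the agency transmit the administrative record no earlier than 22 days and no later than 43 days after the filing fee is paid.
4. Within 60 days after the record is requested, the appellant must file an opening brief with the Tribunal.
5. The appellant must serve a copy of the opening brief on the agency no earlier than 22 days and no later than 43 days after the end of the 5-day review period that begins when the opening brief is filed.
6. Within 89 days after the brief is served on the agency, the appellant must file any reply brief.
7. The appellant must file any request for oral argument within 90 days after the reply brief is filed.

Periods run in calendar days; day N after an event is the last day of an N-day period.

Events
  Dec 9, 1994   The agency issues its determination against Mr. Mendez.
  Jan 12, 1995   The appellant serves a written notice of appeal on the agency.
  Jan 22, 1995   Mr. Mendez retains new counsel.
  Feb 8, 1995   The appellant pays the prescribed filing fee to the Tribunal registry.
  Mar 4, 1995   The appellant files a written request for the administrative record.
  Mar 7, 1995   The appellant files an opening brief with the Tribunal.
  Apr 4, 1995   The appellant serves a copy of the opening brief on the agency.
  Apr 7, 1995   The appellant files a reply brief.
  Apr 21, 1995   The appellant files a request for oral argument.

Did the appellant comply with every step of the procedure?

No

Step 1: 30 days after Dec 9, 1994 (when the determination is issued) is Jan 8, 1995; Jan 12, 1995 misses that deadline by 4 days.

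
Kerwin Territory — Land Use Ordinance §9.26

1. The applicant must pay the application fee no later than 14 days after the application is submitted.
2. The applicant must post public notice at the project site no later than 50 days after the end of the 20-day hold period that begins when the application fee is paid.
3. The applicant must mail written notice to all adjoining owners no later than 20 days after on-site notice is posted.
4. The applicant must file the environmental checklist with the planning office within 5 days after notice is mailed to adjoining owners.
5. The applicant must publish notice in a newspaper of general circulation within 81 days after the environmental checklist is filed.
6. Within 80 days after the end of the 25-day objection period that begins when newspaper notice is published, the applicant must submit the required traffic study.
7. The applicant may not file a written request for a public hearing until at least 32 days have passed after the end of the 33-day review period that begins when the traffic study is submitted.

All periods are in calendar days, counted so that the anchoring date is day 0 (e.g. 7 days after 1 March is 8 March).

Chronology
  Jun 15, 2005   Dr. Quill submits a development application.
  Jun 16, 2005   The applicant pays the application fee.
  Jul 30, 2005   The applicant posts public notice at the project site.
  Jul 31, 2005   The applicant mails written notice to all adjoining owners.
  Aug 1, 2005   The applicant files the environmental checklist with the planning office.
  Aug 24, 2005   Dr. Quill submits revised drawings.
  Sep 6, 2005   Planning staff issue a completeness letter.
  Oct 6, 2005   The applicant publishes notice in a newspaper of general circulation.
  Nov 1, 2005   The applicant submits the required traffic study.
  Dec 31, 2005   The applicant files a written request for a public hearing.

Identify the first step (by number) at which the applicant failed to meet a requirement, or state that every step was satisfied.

Step 7

Step 1: 14 days after Jun 15, 2005 (when the application is submitted) is Jun 29, 2005; done Jun 16, 2005 — timely.
Step 2: 50 days after Jul 6, 2005 (end of the 20-day hold period, which began when the application fee is paid on Jun 16, 2005) is Aug 25, 2005; Jul 30, 2005 is within that limit.
Step 3: 20 days after Jul 30, 2005 (when on-site notice is posted) is Aug 19, 2005; done Jul 31, 2005 — timely.
Step 4: 5 days after Jul 31, 2005 (when notice is mailed to adjoining owners) is Aug 5, 2005; Aug 1, 2005 is within that limit.
Step 5: 81 days after Aug 1, 2005 (when the environmental checklist is filed) is Oct 21, 2005; completed Oct 6, 2005, before the deadline.
Step 6: 80 days after Oct 31, 2005 (end of the 25-day objection period, which began when newspaper notice is published on Oct 6, 2005) is Jan 19, 2006; done Nov 1, 2005 — timely.
Step 7: the earliest permitted date is 32 days after Dec 4, 2005 (end of the 33-day review period, which began when the traffic study is submitted on Nov 1, 2005), i.e. Jan 5, 2006; done Dec 31, 2005 — 5 days too early.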